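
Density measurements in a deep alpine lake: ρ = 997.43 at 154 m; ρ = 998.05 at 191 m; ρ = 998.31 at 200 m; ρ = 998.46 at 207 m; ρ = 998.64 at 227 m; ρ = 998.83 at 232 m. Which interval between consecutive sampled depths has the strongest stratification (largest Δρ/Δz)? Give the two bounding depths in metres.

Compute the density gradient over each adjacent pair:
  154–191 m: Δρ/Δz = 0.62/37 = 0.017 kg m⁻⁴
  191–200 m: Δρ/Δz = 0.26/9 = 0.029 kg m⁻⁴
  200–207 m: Δρ/Δz = 0.15/7 = 0.021 kg m⁻⁴
  207–227 m: Δρ/Δz = 0.18/20 = 9.0 × 10⁻³ kg m⁻⁴
  227–232 m: Δρ/Δz = 0.19/5 = 0.038 kg m⁻⁴
The largest gradient is in the 227–232 m interval — the pycnocline.

227–232 m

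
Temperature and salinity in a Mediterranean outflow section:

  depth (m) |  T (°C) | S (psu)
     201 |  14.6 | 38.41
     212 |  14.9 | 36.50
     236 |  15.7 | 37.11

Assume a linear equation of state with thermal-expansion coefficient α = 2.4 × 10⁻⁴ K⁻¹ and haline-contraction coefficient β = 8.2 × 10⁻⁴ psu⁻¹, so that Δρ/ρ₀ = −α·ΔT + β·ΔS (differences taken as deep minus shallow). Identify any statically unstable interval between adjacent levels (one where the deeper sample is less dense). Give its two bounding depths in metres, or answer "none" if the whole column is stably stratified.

Evaluate Δρ/ρ₀ = −αΔT + βΔS across each adjacent pair:
  201–212 m: −αΔT+βΔS = −(2.4 × 10⁻⁴)(+0.3)+(8.2 × 10⁻⁴)(-1.91) = -1.6 × 10⁻³ → UNSTABLE
  212–236 m: −αΔT+βΔS = −(2.4 × 10⁻⁴)(+0.8)+(8.2 × 10⁻⁴)(+0.61) = 3.1 × 10⁻⁴ → stable
The 201–212 m interval has Δρ < 0: lighter water underlies denser water.

201–212 m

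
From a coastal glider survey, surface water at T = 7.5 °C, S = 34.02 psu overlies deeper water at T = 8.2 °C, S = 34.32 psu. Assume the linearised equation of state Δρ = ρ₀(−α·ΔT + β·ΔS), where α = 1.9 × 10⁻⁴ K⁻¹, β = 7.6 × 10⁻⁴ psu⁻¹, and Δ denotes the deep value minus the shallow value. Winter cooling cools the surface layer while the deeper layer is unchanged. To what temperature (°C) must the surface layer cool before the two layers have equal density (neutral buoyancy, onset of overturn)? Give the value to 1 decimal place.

Neutral buoyancy requires Δρ = 0, i.e. −α(T_deep − T_surf′) + β(S_deep − S_surf) = 0.
T_surf′ = T_deep − (β/α)·ΔS = 8.2 − (7.6 × 10⁻⁴/1.9 × 10⁻⁴)·(+0.30) = 7.000 °C.
Cooling required: 7.5 − (7.000) = 0.500 °C.

7.0 °C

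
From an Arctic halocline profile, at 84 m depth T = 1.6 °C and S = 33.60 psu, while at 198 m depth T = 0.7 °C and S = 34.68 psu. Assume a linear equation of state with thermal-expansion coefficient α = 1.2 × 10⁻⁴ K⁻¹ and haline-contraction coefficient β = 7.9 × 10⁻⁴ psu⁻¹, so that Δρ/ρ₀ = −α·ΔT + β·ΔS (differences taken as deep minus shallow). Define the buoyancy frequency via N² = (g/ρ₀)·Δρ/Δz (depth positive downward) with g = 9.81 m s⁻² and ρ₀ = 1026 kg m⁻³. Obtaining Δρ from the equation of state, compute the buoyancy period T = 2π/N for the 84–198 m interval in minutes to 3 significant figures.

ΔT = -0.9 K, ΔS = +1.08 psu (deep − shallow).
Δρ/ρ₀ = −αΔT + βΔS = 1.08 × 10⁻⁴ + 8.532 × 10⁻⁴ = 9.612 × 10⁻⁴, so Δρ ≈ 0.9862 kg m⁻³.
N² = (g/ρ₀)·Δρ/Δz = g·(Δρ/ρ₀)/Δz = 9.81 × 9.612 × 10⁻⁴ / 114 = 8.2714 × 10⁻⁵ s⁻².
N = √(8.2714 × 10⁻⁵) = 9.0947 × 10⁻³ rad s⁻¹ → T = 2π/N = 690.86 s = 11.514 min ≈ 11.5 min.

11.5 min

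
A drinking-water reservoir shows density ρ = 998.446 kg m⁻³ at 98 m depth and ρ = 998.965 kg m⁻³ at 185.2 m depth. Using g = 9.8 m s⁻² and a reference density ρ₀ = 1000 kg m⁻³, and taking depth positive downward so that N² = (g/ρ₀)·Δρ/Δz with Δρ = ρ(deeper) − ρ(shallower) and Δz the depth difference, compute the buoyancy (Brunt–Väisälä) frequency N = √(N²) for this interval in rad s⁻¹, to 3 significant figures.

7.64 × 10⁻³ rad s⁻¹

Δρ = 998.965 − 998.446 = 0.519 kg m⁻³ over Δz = 185.2 − 98 = 87.2 m.
N² = (9.8/1000) × (0.519/87.2) = 5.8328 × 10⁻⁵ s⁻².
N = √(5.8328 × 10⁻⁵) = 7.6373 × 10⁻³ rad s⁻¹ ≈ 7.64 × 10⁻³ rad s⁻¹.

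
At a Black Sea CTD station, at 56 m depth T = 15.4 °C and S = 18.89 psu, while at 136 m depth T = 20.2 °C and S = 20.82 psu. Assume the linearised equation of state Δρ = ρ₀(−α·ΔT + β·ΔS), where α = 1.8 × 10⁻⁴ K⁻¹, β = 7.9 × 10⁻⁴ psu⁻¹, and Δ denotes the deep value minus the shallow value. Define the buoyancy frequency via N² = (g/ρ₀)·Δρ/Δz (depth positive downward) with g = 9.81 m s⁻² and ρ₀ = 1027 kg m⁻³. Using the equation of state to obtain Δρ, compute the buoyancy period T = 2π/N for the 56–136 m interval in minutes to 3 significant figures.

11.6 min

ΔT = +4.8 K, ΔS = +1.93 psu (deep − shallow).
Δρ/ρ₀ = −αΔT + βΔS = -8.64 × 10⁻⁴ + 1.5247 × 10⁻³ = 6.607 × 10⁻⁴, so Δρ ≈ 0.6785 kg m⁻³.
N² = (g/ρ₀)·Δρ/Δz = g·(Δρ/ρ₀)/Δz = 9.81 × 6.607 × 10⁻⁴ / 80 = 8.1018 × 10⁻⁵ s⁻².
N = √(8.1018 × 10⁻⁵) = 9.0010 × 10⁻³ rad s⁻¹ → T = 2π/N = 698.05 s = 11.634 min ≈ 11.6 min.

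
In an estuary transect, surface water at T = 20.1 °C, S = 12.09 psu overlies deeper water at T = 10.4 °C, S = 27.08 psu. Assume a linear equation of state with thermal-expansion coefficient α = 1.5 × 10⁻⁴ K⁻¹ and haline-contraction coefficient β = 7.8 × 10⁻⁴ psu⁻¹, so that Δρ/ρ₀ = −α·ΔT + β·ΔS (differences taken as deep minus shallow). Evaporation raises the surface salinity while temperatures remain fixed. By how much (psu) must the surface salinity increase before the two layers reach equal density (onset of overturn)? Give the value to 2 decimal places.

16.86 psu

Neutral buoyancy requires −α(T_deep − T_surf) + β(S_deep − S_surf′) = 0.
S_surf′ = S_deep − (α/β)·ΔT = 27.08 − (1.5 × 10⁻⁴/7.8 × 10⁻⁴)·(-9.7) = 28.9454 psu.
Increase required: 28.9454 − 12.09 = 16.8554 psu.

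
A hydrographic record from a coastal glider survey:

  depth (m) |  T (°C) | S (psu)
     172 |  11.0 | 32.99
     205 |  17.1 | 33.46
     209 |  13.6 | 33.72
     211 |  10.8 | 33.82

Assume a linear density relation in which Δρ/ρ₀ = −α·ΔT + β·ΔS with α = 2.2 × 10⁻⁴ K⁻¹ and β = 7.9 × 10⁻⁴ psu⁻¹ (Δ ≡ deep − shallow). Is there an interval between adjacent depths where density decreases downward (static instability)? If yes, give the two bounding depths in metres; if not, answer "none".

172–205 m

Evaluate Δρ/ρ₀ = −αΔT + βΔS across each adjacent pair:
  172–205 m: −αΔT+βΔS = −(2.2 × 10⁻⁴)(+6.1)+(7.9 × 10⁻⁴)(+0.47) = -9.7 × 10⁻⁴ → UNSTABLE
  205–209 m: −αΔT+βΔS = −(2.2 × 10⁻⁴)(-3.5)+(7.9 × 10⁻⁴)(+0.26) = 9.8 × 10⁻⁴ → stable
  209–211 m: −αΔT+βΔS = −(2.2 × 10⁻⁴)(-2.8)+(7.9 × 10⁻⁴)(+0.10) = 6.9 × 10⁻⁴ → stable
The 172–205 m interval has Δρ < 0: lighter water underlies denser water.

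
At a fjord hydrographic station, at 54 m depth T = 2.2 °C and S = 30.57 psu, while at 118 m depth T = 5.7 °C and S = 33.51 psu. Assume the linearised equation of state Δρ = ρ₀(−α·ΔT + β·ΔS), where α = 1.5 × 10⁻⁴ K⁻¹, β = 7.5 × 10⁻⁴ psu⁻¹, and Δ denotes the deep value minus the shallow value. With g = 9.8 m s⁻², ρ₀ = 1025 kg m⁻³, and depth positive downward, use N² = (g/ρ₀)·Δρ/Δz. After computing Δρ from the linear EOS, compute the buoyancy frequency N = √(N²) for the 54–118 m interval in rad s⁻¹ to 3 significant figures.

0.0160 rad s⁻¹

ΔT = +3.5 K, ΔS = +2.94 psu (deep − shallow).
Δρ/ρ₀ = −αΔT + βΔS = -5.25 × 10⁻⁴ + 2.205 × 10⁻³ = 1.68 × 10⁻³, so Δρ ≈ 1.722 kg m⁻³.
N² = (g/ρ₀)·Δρ/Δz = g·(Δρ/ρ₀)/Δz = 9.8 × 1.68 × 10⁻³ / 64 = 2.5725 × 10⁻⁴ s⁻².
N = √(2.5725 × 10⁻⁴) = 0.016039 rad s⁻¹ ≈ 0.0160 rad s⁻¹.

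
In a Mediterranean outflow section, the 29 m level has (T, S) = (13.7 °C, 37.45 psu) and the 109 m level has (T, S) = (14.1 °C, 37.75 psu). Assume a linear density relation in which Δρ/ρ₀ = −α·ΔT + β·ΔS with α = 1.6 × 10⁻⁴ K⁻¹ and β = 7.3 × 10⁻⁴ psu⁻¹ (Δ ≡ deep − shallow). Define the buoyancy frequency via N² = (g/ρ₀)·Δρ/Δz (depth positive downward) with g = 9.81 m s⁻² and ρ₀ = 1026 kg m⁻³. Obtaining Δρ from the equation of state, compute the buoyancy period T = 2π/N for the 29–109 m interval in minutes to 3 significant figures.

24.0 min

ΔT = +0.4 K, ΔS = +0.30 psu (deep − shallow).
Δρ/ρ₀ = −αΔT + βΔS = -6.40 × 10⁻⁵ + 2.19 × 10⁻⁴ = 1.55 × 10⁻⁴, so Δρ ≈ 0.1590 kg m⁻³.
N² = (g/ρ₀)·Δρ/Δz = g·(Δρ/ρ₀)/Δz = 9.81 × 1.55 × 10⁻⁴ / 80 = 1.9007 × 10⁻⁵ s⁻².
N = √(1.9007 × 10⁻⁵) = 4.3597 × 10⁻³ rad s⁻¹ → T = 2π/N = 1.4412 × 10³ s = 24.020 min ≈ 24.0 min.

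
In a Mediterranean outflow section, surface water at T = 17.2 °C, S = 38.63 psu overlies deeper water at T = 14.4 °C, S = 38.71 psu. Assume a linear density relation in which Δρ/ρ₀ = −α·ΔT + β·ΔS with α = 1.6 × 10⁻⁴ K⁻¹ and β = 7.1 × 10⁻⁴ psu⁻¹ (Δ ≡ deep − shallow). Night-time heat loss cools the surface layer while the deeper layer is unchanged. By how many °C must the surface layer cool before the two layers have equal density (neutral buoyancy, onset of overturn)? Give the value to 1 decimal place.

Neutral buoyancy requires Δρ = 0, i.e. −α(T_deep − T_surf′) + β(S_deep − S_surf) = 0.
T_surf′ = T_deep − (β/α)·ΔS = 14.4 − (7.1 × 10⁻⁴/1.6 × 10⁻⁴)·(+0.08) = 14.045 °C.
Cooling required: 17.2 − (14.045) = 3.155 °C.

3.2 °C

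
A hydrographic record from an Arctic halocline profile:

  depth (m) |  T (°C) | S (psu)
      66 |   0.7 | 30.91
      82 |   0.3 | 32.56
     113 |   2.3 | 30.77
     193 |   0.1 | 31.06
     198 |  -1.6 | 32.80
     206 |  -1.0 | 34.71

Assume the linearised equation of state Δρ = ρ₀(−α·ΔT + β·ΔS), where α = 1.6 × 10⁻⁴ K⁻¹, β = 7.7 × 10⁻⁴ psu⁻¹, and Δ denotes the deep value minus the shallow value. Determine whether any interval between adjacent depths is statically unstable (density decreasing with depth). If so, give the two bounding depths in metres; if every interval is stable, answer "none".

Evaluate Δρ/ρ₀ = −αΔT + βΔS across each adjacent pair:
  66–82 m: −αΔT+βΔS = −(1.6 × 10⁻⁴)(-0.4)+(7.7 × 10⁻⁴)(+1.65) = 1.3 × 10⁻³ → stable
  82–113 m: −αΔT+βΔS = −(1.6 × 10⁻⁴)(+2.0)+(7.7 × 10⁻⁴)(-1.79) = -1.7 × 10⁻³ → UNSTABLE
  113–193 m: −αΔT+βΔS = −(1.6 × 10⁻⁴)(-2.2)+(7.7 × 10⁻⁴)(+0.29) = 5.8 × 10⁻⁴ → stable
  193–198 m: −αΔT+βΔS = −(1.6 × 10⁻⁴)(-1.7)+(7.7 × 10⁻⁴)(+1.74) = 1.6 × 10⁻³ → stable
  198–206 m: −αΔT+βΔS = −(1.6 × 10⁻⁴)(+0.6)+(7.7 × 10⁻⁴)(+1.91) = 1.4 × 10⁻³ → stable
The 82–113 m interval has Δρ < 0: lighter water underlies denser water.

82–113 m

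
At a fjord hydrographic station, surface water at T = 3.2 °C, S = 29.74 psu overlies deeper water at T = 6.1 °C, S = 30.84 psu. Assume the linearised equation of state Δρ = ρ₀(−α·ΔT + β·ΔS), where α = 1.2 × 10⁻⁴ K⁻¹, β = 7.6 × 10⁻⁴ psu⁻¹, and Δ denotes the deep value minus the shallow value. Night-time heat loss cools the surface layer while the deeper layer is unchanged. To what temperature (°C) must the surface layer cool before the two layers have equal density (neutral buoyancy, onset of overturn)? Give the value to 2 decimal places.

Neutral buoyancy requires Δρ = 0, i.e. −α(T_deep − T_surf′) + β(S_deep − S_surf) = 0.
T_surf′ = T_deep − (β/α)·ΔS = 6.1 − (7.6 × 10⁻⁴/1.2 × 10⁻⁴)·(+1.10) = -0.8667 °C.
Cooling required: 3.2 − (-0.8667) = 4.0667 °C.

-0.87 °C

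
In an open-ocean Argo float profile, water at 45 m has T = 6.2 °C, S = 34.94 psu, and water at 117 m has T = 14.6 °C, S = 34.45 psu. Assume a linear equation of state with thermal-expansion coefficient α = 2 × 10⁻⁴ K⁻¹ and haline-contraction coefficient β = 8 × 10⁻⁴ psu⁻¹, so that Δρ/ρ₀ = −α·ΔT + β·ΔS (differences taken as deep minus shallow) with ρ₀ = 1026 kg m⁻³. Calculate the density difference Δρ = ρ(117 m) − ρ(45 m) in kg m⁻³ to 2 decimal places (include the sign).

-2.13 kg m⁻³

ΔT = +8.4 K, ΔS = -0.49 psu (deep − shallow).
Δρ/ρ₀ = −(2 × 10⁻⁴)(+8.4) + (8 × 10⁻⁴)(-0.49) = -2.072 × 10⁻³.
Δρ = 1026 × (-2.072 × 10⁻³) = -2.13 kg m⁻³.
Negative Δρ: lighter below, statically unstable.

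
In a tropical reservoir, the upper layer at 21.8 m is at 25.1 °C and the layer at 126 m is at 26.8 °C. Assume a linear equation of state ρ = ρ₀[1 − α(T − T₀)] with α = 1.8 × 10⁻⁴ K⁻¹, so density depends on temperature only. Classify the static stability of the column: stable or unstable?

ΔT = 26.8 − 25.1 = +1.7 K, so Δρ/ρ₀ = −αΔT = -3.06 × 10⁻⁴.
Δρ/ρ₀ < 0, so Δρ < 0: deeper water is lighter → statically unstable; the column would overturn.

unstable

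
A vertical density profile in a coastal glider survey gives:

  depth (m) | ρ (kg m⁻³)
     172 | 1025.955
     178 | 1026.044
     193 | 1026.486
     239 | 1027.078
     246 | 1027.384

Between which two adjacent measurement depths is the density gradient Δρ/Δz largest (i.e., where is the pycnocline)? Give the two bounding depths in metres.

Compute the density gradient over each adjacent pair:
  172–178 m: Δρ/Δz = 0.089/6 = 0.015 kg m⁻⁴
  178–193 m: Δρ/Δz = 0.442/15 = 0.029 kg m⁻⁴
  193–239 m: Δρ/Δz = 0.592/46 = 0.013 kg m⁻⁴
  239–246 m: Δρ/Δz = 0.306/7 = 0.044 kg m⁻⁴
The largest gradient is in the 239–246 m interval — the pycnocline.

239–246 m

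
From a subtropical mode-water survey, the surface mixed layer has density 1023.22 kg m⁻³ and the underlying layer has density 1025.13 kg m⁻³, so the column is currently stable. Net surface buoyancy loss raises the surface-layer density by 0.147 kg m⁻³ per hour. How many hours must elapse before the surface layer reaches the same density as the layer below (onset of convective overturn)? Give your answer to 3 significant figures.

13.0 hours

Density deficit of the surface layer: 1025.13 − 1023.22 = 1.91 kg m⁻³.
Required change = 1.91 / 0.147 = 13.0 hours.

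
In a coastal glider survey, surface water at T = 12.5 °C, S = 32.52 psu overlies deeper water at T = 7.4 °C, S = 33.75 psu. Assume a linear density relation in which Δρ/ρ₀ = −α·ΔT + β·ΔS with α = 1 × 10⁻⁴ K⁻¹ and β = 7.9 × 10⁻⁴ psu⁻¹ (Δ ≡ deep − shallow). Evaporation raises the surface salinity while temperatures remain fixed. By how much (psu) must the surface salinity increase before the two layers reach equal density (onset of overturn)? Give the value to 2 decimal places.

Neutral buoyancy requires −α(T_deep − T_surf) + β(S_deep − S_surf′) = 0.
S_surf′ = S_deep − (α/β)·ΔT = 33.75 − (1 × 10⁻⁴/7.9 × 10⁻⁴)·(-5.1) = 34.3956 psu.
Increase required: 34.3956 − 32.52 = 1.8756 psu.

1.88 psu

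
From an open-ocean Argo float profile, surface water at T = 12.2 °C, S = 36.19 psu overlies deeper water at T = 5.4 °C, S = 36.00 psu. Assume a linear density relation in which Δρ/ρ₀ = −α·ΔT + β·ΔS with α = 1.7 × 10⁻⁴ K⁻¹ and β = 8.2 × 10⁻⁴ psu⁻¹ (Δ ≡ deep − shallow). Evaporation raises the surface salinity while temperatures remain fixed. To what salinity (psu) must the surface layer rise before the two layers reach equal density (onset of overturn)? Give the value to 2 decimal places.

Neutral buoyancy requires −α(T_deep − T_surf) + β(S_deep − S_surf′) = 0.
S_surf′ = S_deep − (α/β)·ΔT = 36.00 − (1.7 × 10⁻⁴/8.2 × 10⁻⁴)·(-6.8) = 37.4098 psu.
Increase required: 37.4098 − 36.19 = 1.2198 psu.

37.41 psu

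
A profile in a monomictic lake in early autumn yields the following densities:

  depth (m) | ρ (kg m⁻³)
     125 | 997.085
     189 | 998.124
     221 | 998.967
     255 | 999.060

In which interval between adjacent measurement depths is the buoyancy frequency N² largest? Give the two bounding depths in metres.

Compute the density gradient over each adjacent pair:
  125–189 m: Δρ/Δz = 1.039/64 = 0.016 kg m⁻⁴
  189–221 m: Δρ/Δz = 0.843/32 = 0.026 kg m⁻⁴
  221–255 m: Δρ/Δz = 0.093/34 = 2.7 × 10⁻³ kg m⁻⁴
The largest gradient is in the 189–221 m interval — the pycnocline.

189–221 m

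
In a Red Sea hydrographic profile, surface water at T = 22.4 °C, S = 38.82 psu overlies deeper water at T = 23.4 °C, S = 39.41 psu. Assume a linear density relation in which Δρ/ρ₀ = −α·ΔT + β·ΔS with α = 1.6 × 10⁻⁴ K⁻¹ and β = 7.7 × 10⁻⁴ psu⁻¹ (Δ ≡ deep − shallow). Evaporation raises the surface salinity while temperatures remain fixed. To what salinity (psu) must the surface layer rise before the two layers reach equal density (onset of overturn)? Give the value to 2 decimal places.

39.20 psu

Neutral buoyancy requires −α(T_deep − T_surf) + β(S_deep − S_surf′) = 0.
S_surf′ = S_deep − (α/β)·ΔT = 39.41 − (1.6 × 10⁻⁴/7.7 × 10⁻⁴)·(+1.0) = 39.2022 psu.
Increase required: 39.2022 − 38.82 = 0.3822 psu.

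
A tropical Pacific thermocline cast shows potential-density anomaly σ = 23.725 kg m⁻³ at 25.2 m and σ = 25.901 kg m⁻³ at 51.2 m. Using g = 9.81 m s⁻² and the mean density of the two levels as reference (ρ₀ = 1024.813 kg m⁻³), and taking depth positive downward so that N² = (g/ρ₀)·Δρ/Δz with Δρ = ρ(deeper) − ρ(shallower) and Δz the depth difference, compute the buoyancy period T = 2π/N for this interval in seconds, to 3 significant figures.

222 s

Δρ = 1025.901 − 1023.725 = 2.176 kg m⁻³ over Δz = 51.2 − 25.2 = 26 m.
N² = (9.81/1024.813) × (2.176/26) = 8.0114 × 10⁻⁴ s⁻².
N = √(8.0114 × 10⁻⁴) = 0.028304 rad s⁻¹, so T = 2π/N = 221.99 s ≈ 222 s.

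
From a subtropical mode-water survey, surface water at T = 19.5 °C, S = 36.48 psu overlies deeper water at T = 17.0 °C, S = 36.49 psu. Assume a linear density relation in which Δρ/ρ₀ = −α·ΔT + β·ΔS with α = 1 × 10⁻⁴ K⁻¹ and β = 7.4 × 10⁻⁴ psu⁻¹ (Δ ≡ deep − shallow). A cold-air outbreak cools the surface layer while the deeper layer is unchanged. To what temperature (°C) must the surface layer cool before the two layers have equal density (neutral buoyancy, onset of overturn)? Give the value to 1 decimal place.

16.9 °C

Neutral buoyancy requires Δρ = 0, i.e. −α(T_deep − T_surf′) + β(S_deep − S_surf) = 0.
T_surf′ = T_deep − (β/α)·ΔS = 17.0 − (7.4 × 10⁻⁴/1 × 10⁻⁴)·(+0.01) = 16.926 °C.
Cooling required: 19.5 − (16.926) = 2.574 °C.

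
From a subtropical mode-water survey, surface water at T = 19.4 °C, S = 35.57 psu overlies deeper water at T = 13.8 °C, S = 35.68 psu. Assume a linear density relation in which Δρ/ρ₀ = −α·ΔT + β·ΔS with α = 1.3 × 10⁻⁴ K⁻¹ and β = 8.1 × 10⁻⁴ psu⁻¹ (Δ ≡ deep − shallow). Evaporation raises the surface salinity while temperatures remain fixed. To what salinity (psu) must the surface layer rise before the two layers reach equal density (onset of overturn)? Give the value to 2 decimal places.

Neutral buoyancy requires −α(T_deep − T_surf) + β(S_deep − S_surf′) = 0.
S_surf′ = S_deep − (α/β)·ΔT = 35.68 − (1.3 × 10⁻⁴/8.1 × 10⁻⁴)·(-5.6) = 36.5788 psu.
Increase required: 36.5788 − 35.57 = 1.0088 psu.

36.58 psu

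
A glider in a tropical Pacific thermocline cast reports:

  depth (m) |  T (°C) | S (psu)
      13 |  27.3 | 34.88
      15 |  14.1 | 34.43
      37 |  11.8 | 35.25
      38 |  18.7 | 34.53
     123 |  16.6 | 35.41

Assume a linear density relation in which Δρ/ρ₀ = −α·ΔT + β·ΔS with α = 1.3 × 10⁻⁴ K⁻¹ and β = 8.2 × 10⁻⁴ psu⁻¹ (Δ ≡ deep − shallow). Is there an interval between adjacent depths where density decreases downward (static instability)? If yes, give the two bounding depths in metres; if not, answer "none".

Evaluate Δρ/ρ₀ = −αΔT + βΔS across each adjacent pair:
  13–15 m: −αΔT+βΔS = −(1.3 × 10⁻⁴)(-13.2)+(8.2 × 10⁻⁴)(-0.45) = 1.3 × 10⁻³ → stable
  15–37 m: −αΔT+βΔS = −(1.3 × 10⁻⁴)(-2.3)+(8.2 × 10⁻⁴)(+0.82) = 9.7 × 10⁻⁴ → stable
  37–38 m: −αΔT+βΔS = −(1.3 × 10⁻⁴)(+6.9)+(8.2 × 10⁻⁴)(-0.72) = -1.5 × 10⁻³ → UNSTABLE
  38–123 m: −αΔT+βΔS = −(1.3 × 10⁻⁴)(-2.1)+(8.2 × 10⁻⁴)(+0.88) = 9.9 × 10⁻⁴ → stable
The 37–38 m interval has Δρ < 0: lighter water underlies denser water.

37–38 m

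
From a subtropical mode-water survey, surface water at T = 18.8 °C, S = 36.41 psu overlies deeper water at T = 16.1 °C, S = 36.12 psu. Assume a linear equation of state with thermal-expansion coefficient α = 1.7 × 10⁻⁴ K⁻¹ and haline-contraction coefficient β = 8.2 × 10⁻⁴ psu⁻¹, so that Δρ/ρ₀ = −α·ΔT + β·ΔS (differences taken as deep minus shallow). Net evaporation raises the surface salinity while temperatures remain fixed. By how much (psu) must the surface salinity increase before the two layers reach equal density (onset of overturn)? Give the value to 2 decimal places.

Neutral buoyancy requires −α(T_deep − T_surf) + β(S_deep − S_surf′) = 0.
S_surf′ = S_deep − (α/β)·ΔT = 36.12 − (1.7 × 10⁻⁴/8.2 × 10⁻⁴)·(-2.7) = 36.6798 psu.
Increase required: 36.6798 − 36.41 = 0.2698 psu.

0.27 psu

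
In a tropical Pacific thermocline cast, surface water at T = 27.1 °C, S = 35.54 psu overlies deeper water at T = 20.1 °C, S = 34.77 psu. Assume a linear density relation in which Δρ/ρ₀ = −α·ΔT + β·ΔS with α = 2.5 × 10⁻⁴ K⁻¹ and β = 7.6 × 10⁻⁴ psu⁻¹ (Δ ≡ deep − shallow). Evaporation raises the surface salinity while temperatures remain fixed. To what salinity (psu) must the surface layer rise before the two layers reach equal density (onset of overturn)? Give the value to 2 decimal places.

37.07 psu

Neutral buoyancy requires −α(T_deep − T_surf) + β(S_deep − S_surf′) = 0.
S_surf′ = S_deep − (α/β)·ΔT = 34.77 − (2.5 × 10⁻⁴/7.6 × 10⁻⁴)·(-7.0) = 37.0726 psu.
Increase required: 37.0726 − 35.54 = 1.5326 psu.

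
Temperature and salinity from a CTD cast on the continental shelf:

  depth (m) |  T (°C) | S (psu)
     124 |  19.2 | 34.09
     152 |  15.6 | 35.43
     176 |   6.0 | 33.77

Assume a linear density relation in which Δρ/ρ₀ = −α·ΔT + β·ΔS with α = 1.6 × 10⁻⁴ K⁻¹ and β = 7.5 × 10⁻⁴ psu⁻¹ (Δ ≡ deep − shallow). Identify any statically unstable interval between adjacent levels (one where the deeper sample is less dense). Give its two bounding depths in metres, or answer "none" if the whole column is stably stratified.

none

Evaluate Δρ/ρ₀ = −αΔT + βΔS across each adjacent pair:
  124–152 m: −αΔT+βΔS = −(1.6 × 10⁻⁴)(-3.6)+(7.5 × 10⁻⁴)(+1.34) = 1.6 × 10⁻³ → stable
  152–176 m: −αΔT+βΔS = −(1.6 × 10⁻⁴)(-9.6)+(7.5 × 10⁻⁴)(-1.66) = 2.9 × 10⁻⁴ → stable
Every interval has Δρ > 0: the column is stably stratified throughout.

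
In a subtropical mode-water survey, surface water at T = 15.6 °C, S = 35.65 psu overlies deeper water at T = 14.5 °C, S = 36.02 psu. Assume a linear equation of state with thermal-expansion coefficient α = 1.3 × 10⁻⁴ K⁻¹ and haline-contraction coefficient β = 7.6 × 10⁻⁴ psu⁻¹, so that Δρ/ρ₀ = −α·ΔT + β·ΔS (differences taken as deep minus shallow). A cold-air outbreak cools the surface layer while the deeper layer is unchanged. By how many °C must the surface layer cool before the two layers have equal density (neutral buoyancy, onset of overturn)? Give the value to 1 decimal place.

3.3 °C

Neutral buoyancy requires Δρ = 0, i.e. −α(T_deep − T_surf′) + β(S_deep − S_surf) = 0.
T_surf′ = T_deep − (β/α)·ΔS = 14.5 − (7.6 × 10⁻⁴/1.3 × 10⁻⁴)·(+0.37) = 12.337 °C.
Cooling required: 15.6 − (12.337) = 3.263 °C.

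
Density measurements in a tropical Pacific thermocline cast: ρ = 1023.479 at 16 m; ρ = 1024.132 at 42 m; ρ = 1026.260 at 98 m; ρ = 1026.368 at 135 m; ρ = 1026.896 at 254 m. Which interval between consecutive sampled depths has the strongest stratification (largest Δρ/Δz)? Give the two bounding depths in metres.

42–98 m

Compute the density gradient over each adjacent pair:
  16–42 m: Δρ/Δz = 0.653/26 = 0.025 kg m⁻⁴
  42–98 m: Δρ/Δz = 2.128/56 = 0.038 kg m⁻⁴
  98–135 m: Δρ/Δz = 0.108/37 = 2.9 × 10⁻³ kg m⁻⁴
  135–254 m: Δρ/Δz = 0.528/119 = 4.4 × 10⁻³ kg m⁻⁴
The largest gradient is in the 42–98 m interval — the pycnocline.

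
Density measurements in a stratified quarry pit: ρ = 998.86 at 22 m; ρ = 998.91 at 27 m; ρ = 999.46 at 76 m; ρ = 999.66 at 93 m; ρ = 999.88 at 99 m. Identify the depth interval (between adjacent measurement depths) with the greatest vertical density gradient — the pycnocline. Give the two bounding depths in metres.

Compute the density gradient over each adjacent pair:
  22–27 m: Δρ/Δz = 0.05/5 = 0.010 kg m⁻⁴
  27–76 m: Δρ/Δz = 0.55/49 = 0.011 kg m⁻⁴
  76–93 m: Δρ/Δz = 0.20/17 = 0.012 kg m⁻⁴
  93–99 m: Δρ/Δz = 0.22/6 = 0.037 kg m⁻⁴
The largest gradient is in the 93–99 m interval — the pycnocline.

93–99 m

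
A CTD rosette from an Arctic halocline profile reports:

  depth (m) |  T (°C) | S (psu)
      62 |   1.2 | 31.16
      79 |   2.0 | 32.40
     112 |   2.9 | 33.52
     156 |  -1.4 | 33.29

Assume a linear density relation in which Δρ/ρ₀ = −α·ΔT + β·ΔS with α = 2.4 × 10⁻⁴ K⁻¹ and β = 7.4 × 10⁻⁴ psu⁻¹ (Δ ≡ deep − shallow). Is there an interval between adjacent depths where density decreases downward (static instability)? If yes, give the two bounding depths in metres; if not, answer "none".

Evaluate Δρ/ρ₀ = −αΔT + βΔS across each adjacent pair:
  62–79 m: −αΔT+βΔS = −(2.4 × 10⁻⁴)(+0.8)+(7.4 × 10⁻⁴)(+1.24) = 7.3 × 10⁻⁴ → stable
  79–112 m: −αΔT+βΔS = −(2.4 × 10⁻⁴)(+0.9)+(7.4 × 10⁻⁴)(+1.12) = 6.1 × 10⁻⁴ → stable
  112–156 m: −αΔT+βΔS = −(2.4 × 10⁻⁴)(-4.3)+(7.4 × 10⁻⁴)(-0.23) = 8.6 × 10⁻⁴ → stable
Every interval has Δρ > 0: the column is stably stratified throughout.

none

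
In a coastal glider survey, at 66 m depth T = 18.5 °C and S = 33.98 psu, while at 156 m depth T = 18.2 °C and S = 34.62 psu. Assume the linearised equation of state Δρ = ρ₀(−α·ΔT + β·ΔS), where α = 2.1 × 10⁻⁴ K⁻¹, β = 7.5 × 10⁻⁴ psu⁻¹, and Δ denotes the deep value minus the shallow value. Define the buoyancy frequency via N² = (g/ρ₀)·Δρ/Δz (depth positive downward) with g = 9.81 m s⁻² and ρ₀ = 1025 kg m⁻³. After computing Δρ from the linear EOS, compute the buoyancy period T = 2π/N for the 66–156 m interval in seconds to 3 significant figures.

ΔT = -0.3 K, ΔS = +0.64 psu (deep − shallow).
Δρ/ρ₀ = −αΔT + βΔS = 6.30 × 10⁻⁵ + 4.80 × 10⁻⁴ = 5.43 × 10⁻⁴, so Δρ ≈ 0.5566 kg m⁻³.
N² = (g/ρ₀)·Δρ/Δz = g·(Δρ/ρ₀)/Δz = 9.81 × 5.43 × 10⁻⁴ / 90 = 5.9187 × 10⁻⁵ s⁻².
N = √(5.9187 × 10⁻⁵) = 7.6933 × 10⁻³ rad s⁻¹ → T = 2π/N = 816.71 s ≈ 817 s.

817 s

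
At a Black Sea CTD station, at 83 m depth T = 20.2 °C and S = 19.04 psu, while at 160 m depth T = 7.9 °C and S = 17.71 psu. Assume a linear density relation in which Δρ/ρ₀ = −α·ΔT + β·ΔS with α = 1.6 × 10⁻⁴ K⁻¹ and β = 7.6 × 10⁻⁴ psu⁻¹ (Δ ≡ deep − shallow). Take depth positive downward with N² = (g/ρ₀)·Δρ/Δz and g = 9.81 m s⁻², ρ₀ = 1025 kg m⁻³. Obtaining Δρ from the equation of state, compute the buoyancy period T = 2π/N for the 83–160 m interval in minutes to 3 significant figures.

ΔT = -12.3 K, ΔS = -1.33 psu (deep − shallow).
Δρ/ρ₀ = −αΔT + βΔS = 1.968 × 10⁻³ − 1.0108 × 10⁻³ = 9.572 × 10⁻⁴, so Δρ ≈ 0.9811 kg m⁻³.
N² = (g/ρ₀)·Δρ/Δz = g·(Δρ/ρ₀)/Δz = 9.81 × 9.572 × 10⁻⁴ / 77 = 1.2195 × 10⁻⁴ s⁻².
N = √(1.2195 × 10⁻⁴) = 0.011043 rad s⁻¹ → T = 2π/N = 568.97 s = 9.4828 min ≈ 9.48 min.

9.48 min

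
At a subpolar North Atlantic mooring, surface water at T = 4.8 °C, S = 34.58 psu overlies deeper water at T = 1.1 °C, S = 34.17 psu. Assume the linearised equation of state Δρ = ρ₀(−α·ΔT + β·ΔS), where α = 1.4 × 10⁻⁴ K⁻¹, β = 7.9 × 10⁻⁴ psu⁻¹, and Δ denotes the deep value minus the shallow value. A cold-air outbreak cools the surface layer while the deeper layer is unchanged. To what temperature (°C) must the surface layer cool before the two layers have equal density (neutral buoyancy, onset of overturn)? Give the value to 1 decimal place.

Neutral buoyancy requires Δρ = 0, i.e. −α(T_deep − T_surf′) + β(S_deep − S_surf) = 0.
T_surf′ = T_deep − (β/α)·ΔS = 1.1 − (7.9 × 10⁻⁴/1.4 × 10⁻⁴)·(-0.41) = 3.414 °C.
Cooling required: 4.8 − (3.414) = 1.386 °C.

3.4 °C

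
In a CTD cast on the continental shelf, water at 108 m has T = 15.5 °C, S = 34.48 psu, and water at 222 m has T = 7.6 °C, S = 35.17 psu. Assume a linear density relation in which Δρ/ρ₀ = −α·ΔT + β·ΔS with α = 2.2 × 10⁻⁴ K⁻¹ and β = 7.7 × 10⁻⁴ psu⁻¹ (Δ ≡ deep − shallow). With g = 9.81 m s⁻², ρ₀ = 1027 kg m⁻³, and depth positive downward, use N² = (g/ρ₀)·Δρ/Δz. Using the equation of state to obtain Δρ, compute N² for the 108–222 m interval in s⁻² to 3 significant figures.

ΔT = -7.9 K, ΔS = +0.69 psu (deep − shallow).
Δρ/ρ₀ = −αΔT + βΔS = 1.738 × 10⁻³ + 5.313 × 10⁻⁴ = 2.2693 × 10⁻³, so Δρ ≈ 2.331 kg m⁻³.
N² = (g/ρ₀)·Δρ/Δz = g·(Δρ/ρ₀)/Δz = 9.81 × 2.2693 × 10⁻³ / 114 = 1.9528 × 10⁻⁴ s⁻² ≈ 1.95 × 10⁻⁴ s⁻².

1.95 × 10⁻⁴ s⁻²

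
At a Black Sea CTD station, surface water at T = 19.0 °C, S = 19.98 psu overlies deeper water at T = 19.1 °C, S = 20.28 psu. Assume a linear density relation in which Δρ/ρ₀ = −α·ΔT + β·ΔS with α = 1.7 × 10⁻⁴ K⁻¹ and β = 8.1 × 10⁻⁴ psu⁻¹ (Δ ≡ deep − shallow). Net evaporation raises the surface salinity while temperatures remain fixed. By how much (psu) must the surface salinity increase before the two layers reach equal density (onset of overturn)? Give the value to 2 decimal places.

Neutral buoyancy requires −α(T_deep − T_surf) + β(S_deep − S_surf′) = 0.
S_surf′ = S_deep − (α/β)·ΔT = 20.28 − (1.7 × 10⁻⁴/8.1 × 10⁻⁴)·(+0.1) = 20.2590 psu.
Increase required: 20.2590 − 19.98 = 0.2790 psu.

0.28 psu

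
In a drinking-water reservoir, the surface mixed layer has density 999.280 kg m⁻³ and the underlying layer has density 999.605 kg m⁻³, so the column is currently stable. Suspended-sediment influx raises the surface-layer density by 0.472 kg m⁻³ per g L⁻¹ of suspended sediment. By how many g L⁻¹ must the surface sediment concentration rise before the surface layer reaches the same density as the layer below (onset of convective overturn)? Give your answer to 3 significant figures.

Density deficit of the surface layer: 999.605 − 999.280 = 0.325 kg m⁻³.
Required change = 0.325 / 0.472 = 0.689 g L⁻¹.

0.689 g L⁻¹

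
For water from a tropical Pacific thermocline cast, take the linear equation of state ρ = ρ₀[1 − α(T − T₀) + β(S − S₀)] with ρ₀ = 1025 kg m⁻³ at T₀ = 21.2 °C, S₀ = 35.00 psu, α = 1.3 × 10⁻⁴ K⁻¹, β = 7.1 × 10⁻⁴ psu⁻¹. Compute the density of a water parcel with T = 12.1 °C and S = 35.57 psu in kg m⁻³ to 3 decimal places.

T − T₀ = -9.1 K, S − S₀ = +0.57 psu.
Bracket = 1 − α·(-9.1) + β·(+0.57) = 1 + (1.5877 × 10⁻³) = 1.0015877.
ρ = 1025 × 1.0015877 = 1026.627 kg m⁻³.

1026.627 kg m⁻³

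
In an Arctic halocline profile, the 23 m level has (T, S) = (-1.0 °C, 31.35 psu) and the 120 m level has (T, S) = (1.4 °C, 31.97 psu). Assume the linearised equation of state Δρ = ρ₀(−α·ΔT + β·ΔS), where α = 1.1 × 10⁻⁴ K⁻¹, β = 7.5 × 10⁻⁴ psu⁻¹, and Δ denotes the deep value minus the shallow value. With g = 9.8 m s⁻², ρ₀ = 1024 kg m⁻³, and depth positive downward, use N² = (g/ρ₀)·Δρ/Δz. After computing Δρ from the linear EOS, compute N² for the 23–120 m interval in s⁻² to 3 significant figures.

2.03 × 10⁻⁵ s⁻²

ΔT = +2.4 K, ΔS = +0.62 psu (deep − shallow).
Δρ/ρ₀ = −αΔT + βΔS = -2.64 × 10⁻⁴ + 4.65 × 10⁻⁴ = 2.01 × 10⁻⁴, so Δρ ≈ 0.2058 kg m⁻³.
N² = (g/ρ₀)·Δρ/Δz = g·(Δρ/ρ₀)/Δz = 9.8 × 2.01 × 10⁻⁴ / 97 = 2.0307 × 10⁻⁵ s⁻² ≈ 2.03 × 10⁻⁵ s⁻².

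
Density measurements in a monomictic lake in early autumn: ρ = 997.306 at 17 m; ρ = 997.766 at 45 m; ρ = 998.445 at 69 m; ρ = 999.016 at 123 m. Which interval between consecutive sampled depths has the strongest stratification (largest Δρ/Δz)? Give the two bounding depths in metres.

45–69 m

Compute the density gradient over each adjacent pair:
  17–45 m: Δρ/Δz = 0.460/28 = 0.016 kg m⁻⁴
  45–69 m: Δρ/Δz = 0.679/24 = 0.028 kg m⁻⁴
  69–123 m: Δρ/Δz = 0.571/54 = 0.011 kg m⁻⁴
The largest gradient is in the 45–69 m interval — the pycnocline.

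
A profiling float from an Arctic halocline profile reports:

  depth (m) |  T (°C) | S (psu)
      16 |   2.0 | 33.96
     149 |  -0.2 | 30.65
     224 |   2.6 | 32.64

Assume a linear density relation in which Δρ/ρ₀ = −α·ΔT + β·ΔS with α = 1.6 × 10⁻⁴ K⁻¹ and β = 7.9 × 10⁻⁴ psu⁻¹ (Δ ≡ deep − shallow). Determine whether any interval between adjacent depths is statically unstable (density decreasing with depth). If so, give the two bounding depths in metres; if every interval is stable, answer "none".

16–149 m

Evaluate Δρ/ρ₀ = −αΔT + βΔS across each adjacent pair:
  16–149 m: −αΔT+βΔS = −(1.6 × 10⁻⁴)(-2.2)+(7.9 × 10⁻⁴)(-3.31) = -2.3 × 10⁻³ → UNSTABLE
  149–224 m: −αΔT+βΔS = −(1.6 × 10⁻⁴)(+2.8)+(7.9 × 10⁻⁴)(+1.99) = 1.1 × 10⁻³ → stable
The 16–149 m interval has Δρ < 0: lighter water underlies denser water.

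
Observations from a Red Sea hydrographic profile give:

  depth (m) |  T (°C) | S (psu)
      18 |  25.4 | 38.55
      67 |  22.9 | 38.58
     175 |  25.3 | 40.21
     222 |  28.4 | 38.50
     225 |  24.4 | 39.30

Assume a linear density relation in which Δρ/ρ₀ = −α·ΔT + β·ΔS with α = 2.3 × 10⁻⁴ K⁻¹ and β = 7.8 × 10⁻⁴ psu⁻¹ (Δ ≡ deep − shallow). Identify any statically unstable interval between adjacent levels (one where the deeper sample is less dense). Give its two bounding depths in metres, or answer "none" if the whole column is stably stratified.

175–222 m

Evaluate Δρ/ρ₀ = −αΔT + βΔS across each adjacent pair:
  18–67 m: −αΔT+βΔS = −(2.3 × 10⁻⁴)(-2.5)+(7.8 × 10⁻⁴)(+0.03) = 6.0 × 10⁻⁴ → stable
  67–175 m: −αΔT+βΔS = −(2.3 × 10⁻⁴)(+2.4)+(7.8 × 10⁻⁴)(+1.63) = 7.2 × 10⁻⁴ → stable
  175–222 m: −αΔT+βΔS = −(2.3 × 10⁻⁴)(+3.1)+(7.8 × 10⁻⁴)(-1.71) = -2.0 × 10⁻³ → UNSTABLE
  222–225 m: −αΔT+βΔS = −(2.3 × 10⁻⁴)(-4.0)+(7.8 × 10⁻⁴)(+0.80) = 1.5 × 10⁻³ → stable
The 175–222 m interval has Δρ < 0: lighter water underlies denser water.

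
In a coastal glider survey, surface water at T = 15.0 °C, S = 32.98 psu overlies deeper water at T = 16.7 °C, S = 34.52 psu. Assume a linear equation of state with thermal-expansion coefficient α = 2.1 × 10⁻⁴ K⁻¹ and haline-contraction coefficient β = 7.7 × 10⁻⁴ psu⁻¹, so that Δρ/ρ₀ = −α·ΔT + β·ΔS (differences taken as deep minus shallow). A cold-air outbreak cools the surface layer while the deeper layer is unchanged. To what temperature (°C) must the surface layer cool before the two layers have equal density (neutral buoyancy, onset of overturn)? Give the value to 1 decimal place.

11.1 °C

Neutral buoyancy requires Δρ = 0, i.e. −α(T_deep − T_surf′) + β(S_deep − S_surf) = 0.
T_surf′ = T_deep − (β/α)·ΔS = 16.7 − (7.7 × 10⁻⁴/2.1 × 10⁻⁴)·(+1.54) = 11.053 °C.
Cooling required: 15.0 − (11.053) = 3.947 °C.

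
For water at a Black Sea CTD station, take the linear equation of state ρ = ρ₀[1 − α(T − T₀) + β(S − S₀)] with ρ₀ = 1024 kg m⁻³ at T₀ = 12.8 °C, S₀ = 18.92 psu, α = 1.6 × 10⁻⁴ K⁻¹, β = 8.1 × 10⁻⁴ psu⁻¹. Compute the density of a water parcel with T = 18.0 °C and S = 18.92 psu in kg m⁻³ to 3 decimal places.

T − T₀ = +5.2 K, S − S₀ = +0.00 psu.
Bracket = 1 − α·(+5.2) + β·(+0.00) = 1 + (-8.32 × 10⁻⁴) = 0.9991680.
ρ = 1024 × 0.9991680 = 1023.148 kg m⁻³.

1023.148 kg m⁻³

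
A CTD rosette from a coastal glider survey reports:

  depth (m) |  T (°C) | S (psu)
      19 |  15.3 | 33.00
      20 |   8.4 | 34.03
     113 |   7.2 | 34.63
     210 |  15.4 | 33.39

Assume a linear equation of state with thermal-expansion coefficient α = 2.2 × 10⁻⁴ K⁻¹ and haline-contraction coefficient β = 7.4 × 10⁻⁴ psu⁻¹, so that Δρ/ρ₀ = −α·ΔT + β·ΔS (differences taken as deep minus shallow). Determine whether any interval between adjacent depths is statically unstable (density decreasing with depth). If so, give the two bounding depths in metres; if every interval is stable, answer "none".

113–210 m

Evaluate Δρ/ρ₀ = −αΔT + βΔS across each adjacent pair:
  19–20 m: −αΔT+βΔS = −(2.2 × 10⁻⁴)(-6.9)+(7.4 × 10⁻⁴)(+1.03) = 2.3 × 10⁻³ → stable
  20–113 m: −αΔT+βΔS = −(2.2 × 10⁻⁴)(-1.2)+(7.4 × 10⁻⁴)(+0.60) = 7.1 × 10⁻⁴ → stable
  113–210 m: −αΔT+βΔS = −(2.2 × 10⁻⁴)(+8.2)+(7.4 × 10⁻⁴)(-1.24) = -2.7 × 10⁻³ → UNSTABLE
The 113–210 m interval has Δρ < 0: lighter water underlies denser water.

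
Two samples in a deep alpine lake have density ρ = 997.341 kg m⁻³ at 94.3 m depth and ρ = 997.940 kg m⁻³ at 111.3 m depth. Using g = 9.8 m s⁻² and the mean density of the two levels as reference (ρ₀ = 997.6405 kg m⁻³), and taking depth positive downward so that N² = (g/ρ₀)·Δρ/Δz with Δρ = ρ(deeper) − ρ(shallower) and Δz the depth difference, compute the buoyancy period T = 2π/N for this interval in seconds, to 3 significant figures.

Δρ = 997.940 − 997.341 = 0.599 kg m⁻³ over Δz = 111.3 − 94.3 = 17 m.
N² = (9.8/997.6405) × (0.599/17) = 3.4612 × 10⁻⁴ s⁻².
N = √(3.4612 × 10⁻⁴) = 0.018604 rad s⁻¹, so T = 2π/N = 337.73 s ≈ 338 s.

338 s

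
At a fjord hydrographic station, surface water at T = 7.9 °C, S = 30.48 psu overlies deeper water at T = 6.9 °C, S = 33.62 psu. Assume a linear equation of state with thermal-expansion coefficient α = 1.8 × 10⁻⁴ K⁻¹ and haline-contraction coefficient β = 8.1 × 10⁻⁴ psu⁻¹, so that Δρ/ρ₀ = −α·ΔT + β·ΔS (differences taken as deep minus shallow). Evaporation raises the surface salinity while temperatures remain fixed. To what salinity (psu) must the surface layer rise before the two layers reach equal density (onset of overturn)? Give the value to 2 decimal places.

Neutral buoyancy requires −α(T_deep − T_surf) + β(S_deep − S_surf′) = 0.
S_surf′ = S_deep − (α/β)·ΔT = 33.62 − (1.8 × 10⁻⁴/8.1 × 10⁻⁴)·(-1.0) = 33.8422 psu.
Increase required: 33.8422 − 30.48 = 3.3622 psu.

33.84 psu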